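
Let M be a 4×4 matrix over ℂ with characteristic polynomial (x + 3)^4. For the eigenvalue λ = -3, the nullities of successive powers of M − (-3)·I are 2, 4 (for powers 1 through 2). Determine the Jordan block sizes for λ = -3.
Block sizes for λ = -3: [2, 2]

From the dimensions of kernels of powers, the number of Jordan blocks of size at least j is d_j − d_{j−1} where d_j = dim ker(N^j) (with d_0 = 0). Computing the differences gives [2, 2].
The number of blocks of size exactly k is (#blocks of size ≥ k) − (#blocks of size ≥ k + 1), so the partition is: 2 block(s) of size 2.
In nonincreasing order the block sizes are [2, 2].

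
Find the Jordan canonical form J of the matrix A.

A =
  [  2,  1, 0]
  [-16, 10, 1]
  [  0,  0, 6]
J_3(6)

The characteristic polynomial is
  det(x·I − A) = x^3 - 18*x^2 + 108*x - 216 = (x - 6)^3

Eigenvalues and multiplicities (the geometric multiplicity of λ is n − rank(A − λI), which equals the number of Jordan blocks for λ):
  λ = 6: algebraic multiplicity = 3, geometric multiplicity = 1

Determining the block sizes for each eigenvalue:
  λ = 6: one block (gm = 1), so the single block has size am = 3 → block sizes [3]

Assembling the blocks gives a Jordan form
J =
  [6, 1, 0]
  [0, 6, 1]
  [0, 0, 6]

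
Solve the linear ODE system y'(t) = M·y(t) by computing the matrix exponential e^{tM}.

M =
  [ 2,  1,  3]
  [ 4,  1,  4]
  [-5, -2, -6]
e^{tM} =
  [-t^2*exp(-t) + 3*t*exp(-t) + exp(-t), -t^2*exp(-t)/2 + t*exp(-t), -t^2*exp(-t) + 3*t*exp(-t)]
  [4*t*exp(-t), 2*t*exp(-t) + exp(-t), 4*t*exp(-t)]
  [t^2*exp(-t) - 5*t*exp(-t), t^2*exp(-t)/2 - 2*t*exp(-t), t^2*exp(-t) - 5*t*exp(-t) + exp(-t)]

Strategy: write M = P · J · P⁻¹ where J is a Jordan canonical form, so e^{tM} = P · e^{tJ} · P⁻¹, and e^{tJ} can be computed block-by-block.

M has Jordan form
J =
  [-1,  1,  0]
  [ 0, -1,  1]
  [ 0,  0, -1]
(up to reordering of blocks).

Per-block formulas:
  For a 3×3 Jordan block J_3(-1): exp(t · J_3(-1)) = e^(-1t)·(I + t·N + (t^2/2)·N^2), where N is the 3×3 nilpotent shift.

After assembling e^{tJ} and conjugating by P, we get:

e^{tM} =
  [-t^2*exp(-t) + 3*t*exp(-t) + exp(-t), -t^2*exp(-t)/2 + t*exp(-t), -t^2*exp(-t) + 3*t*exp(-t)]
  [4*t*exp(-t), 2*t*exp(-t) + exp(-t), 4*t*exp(-t)]
  [t^2*exp(-t) - 5*t*exp(-t), t^2*exp(-t)/2 - 2*t*exp(-t), t^2*exp(-t) - 5*t*exp(-t) + exp(-t)]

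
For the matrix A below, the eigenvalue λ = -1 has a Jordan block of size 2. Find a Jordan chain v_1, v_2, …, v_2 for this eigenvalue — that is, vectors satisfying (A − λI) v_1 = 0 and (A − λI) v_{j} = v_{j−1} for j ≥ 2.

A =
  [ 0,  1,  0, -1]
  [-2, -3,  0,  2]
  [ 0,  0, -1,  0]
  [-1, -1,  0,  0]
A Jordan chain for λ = -1 of length 2:
v_1 = (1, -2, 0, -1)ᵀ
v_2 = (1, 0, 0, 0)ᵀ

Let N = A − (-1)·I. We want v_2 with N^2 v_2 = 0 but N^1 v_2 ≠ 0; then v_{j-1} := N · v_j for j = 2, …, 2.

Pick v_2 = (1, 0, 0, 0)ᵀ.
Then v_1 = N · v_2 = (1, -2, 0, -1)ᵀ.

Sanity check: (A − (-1)·I) v_1 = (0, 0, 0, 0)ᵀ = 0. ✓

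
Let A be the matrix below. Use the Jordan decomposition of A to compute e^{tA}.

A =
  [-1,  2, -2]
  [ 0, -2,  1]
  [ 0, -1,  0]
e^{tA} =
  [exp(-t), 2*t*exp(-t), -2*t*exp(-t)]
  [0, -t*exp(-t) + exp(-t), t*exp(-t)]
  [0, -t*exp(-t), t*exp(-t) + exp(-t)]

Strategy: write A = P · J · P⁻¹ where J is a Jordan canonical form, so e^{tA} = P · e^{tJ} · P⁻¹, and e^{tJ} can be computed block-by-block.

A has Jordan form
J =
  [-1,  1,  0]
  [ 0, -1,  0]
  [ 0,  0, -1]
(up to reordering of blocks).

Per-block formulas:
  For a 2×2 Jordan block J_2(-1): exp(t · J_2(-1)) = e^(-1t)·(I + t·N), where N is the 2×2 nilpotent shift.
  For a 1×1 block at λ = -1: exp(t · [-1]) = [e^(-1t)].

After assembling e^{tJ} and conjugating by P, we get:

e^{tA} =
  [exp(-t), 2*t*exp(-t), -2*t*exp(-t)]
  [0, -t*exp(-t) + exp(-t), t*exp(-t)]
  [0, -t*exp(-t), t*exp(-t) + exp(-t)]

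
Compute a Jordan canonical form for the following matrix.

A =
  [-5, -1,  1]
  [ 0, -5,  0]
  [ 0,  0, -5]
J_2(-5) ⊕ J_1(-5)

The characteristic polynomial is
  det(x·I − A) = x^3 + 15*x^2 + 75*x + 125 = (x + 5)^3

Eigenvalues and multiplicities (the geometric multiplicity of λ is n − rank(A − λI), which equals the number of Jordan blocks for λ):
  λ = -5: algebraic multiplicity = 3, geometric multiplicity = 2

Determining the block sizes for each eigenvalue:
  λ = -5: 2 blocks summing to 3 forces exactly one block of size 2 and the rest size 1 → block sizes [2, 1]

Assembling the blocks gives a Jordan form
J =
  [-5,  1,  0]
  [ 0, -5,  0]
  [ 0,  0, -5]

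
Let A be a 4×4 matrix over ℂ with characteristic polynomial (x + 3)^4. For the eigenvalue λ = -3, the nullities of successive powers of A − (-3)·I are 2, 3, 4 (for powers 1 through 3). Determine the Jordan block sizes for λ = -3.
Block sizes for λ = -3: [3, 1]

From the dimensions of kernels of powers, the number of Jordan blocks of size at least j is d_j − d_{j−1} where d_j = dim ker(N^j) (with d_0 = 0). Computing the differences gives [2, 1, 1].
The number of blocks of size exactly k is (#blocks of size ≥ k) − (#blocks of size ≥ k + 1), so the partition is: 1 block(s) of size 1, 1 block(s) of size 3.
In nonincreasing order the block sizes are [3, 1].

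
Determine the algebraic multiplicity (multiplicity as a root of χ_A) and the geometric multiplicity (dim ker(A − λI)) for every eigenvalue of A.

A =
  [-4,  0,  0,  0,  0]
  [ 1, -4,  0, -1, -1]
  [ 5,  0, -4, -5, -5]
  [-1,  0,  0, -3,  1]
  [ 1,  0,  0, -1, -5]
λ = -4: alg = 5, geom = 4

Step 1 — factor the characteristic polynomial to read off the algebraic multiplicities:
  χ_A(x) = (x + 4)^5

Step 2 — compute geometric multiplicities via the rank-nullity identity g(λ) = n − rank(A − λI):
  rank(A − (-4)·I) = 1, so dim ker(A − (-4)·I) = n − 1 = 4

Summary:
  λ = -4: algebraic multiplicity = 5, geometric multiplicity = 4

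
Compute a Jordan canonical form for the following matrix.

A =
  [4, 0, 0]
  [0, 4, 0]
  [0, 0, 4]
J_1(4) ⊕ J_1(4) ⊕ J_1(4)

The characteristic polynomial is
  det(x·I − A) = x^3 - 12*x^2 + 48*x - 64 = (x - 4)^3

Eigenvalues and multiplicities (the geometric multiplicity of λ is n − rank(A − λI), which equals the number of Jordan blocks for λ):
  λ = 4: algebraic multiplicity = 3, geometric multiplicity = 3

Determining the block sizes for each eigenvalue:
  λ = 4: gm = am = 3, so every block has size 1 → block sizes [1, 1, 1]

Assembling the blocks gives a Jordan form
J =
  [4, 0, 0]
  [0, 4, 0]
  [0, 0, 4]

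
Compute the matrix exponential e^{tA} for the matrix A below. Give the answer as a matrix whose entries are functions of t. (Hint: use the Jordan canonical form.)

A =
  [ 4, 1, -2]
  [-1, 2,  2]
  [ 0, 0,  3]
e^{tA} =
  [t*exp(3*t) + exp(3*t), t*exp(3*t), -2*t*exp(3*t)]
  [-t*exp(3*t), -t*exp(3*t) + exp(3*t), 2*t*exp(3*t)]
  [0, 0, exp(3*t)]

Strategy: write A = P · J · P⁻¹ where J is a Jordan canonical form, so e^{tA} = P · e^{tJ} · P⁻¹, and e^{tJ} can be computed block-by-block.

A has Jordan form
J =
  [3, 1, 0]
  [0, 3, 0]
  [0, 0, 3]
(up to reordering of blocks).

Per-block formulas:
  For a 1×1 block at λ = 3: exp(t · [3]) = [e^(3t)].
  For a 2×2 Jordan block J_2(3): exp(t · J_2(3)) = e^(3t)·(I + t·N), where N is the 2×2 nilpotent shift.

After assembling e^{tJ} and conjugating by P, we get:

e^{tA} =
  [t*exp(3*t) + exp(3*t), t*exp(3*t), -2*t*exp(3*t)]
  [-t*exp(3*t), -t*exp(3*t) + exp(3*t), 2*t*exp(3*t)]
  [0, 0, exp(3*t)]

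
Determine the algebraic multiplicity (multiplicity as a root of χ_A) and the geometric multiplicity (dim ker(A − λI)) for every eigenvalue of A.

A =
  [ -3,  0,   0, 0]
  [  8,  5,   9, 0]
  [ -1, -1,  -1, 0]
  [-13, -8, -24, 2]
λ = -3: alg = 1, geom = 1; λ = 2: alg = 3, geom = 2

Step 1 — factor the characteristic polynomial to read off the algebraic multiplicities:
  χ_A(x) = (x - 2)^3*(x + 3)

Step 2 — compute geometric multiplicities via the rank-nullity identity g(λ) = n − rank(A − λI):
  rank(A − (-3)·I) = 3, so dim ker(A − (-3)·I) = n − 3 = 1
  rank(A − (2)·I) = 2, so dim ker(A − (2)·I) = n − 2 = 2

Summary:
  λ = -3: algebraic multiplicity = 1, geometric multiplicity = 1
  λ = 2: algebraic multiplicity = 3, geometric multiplicity = 2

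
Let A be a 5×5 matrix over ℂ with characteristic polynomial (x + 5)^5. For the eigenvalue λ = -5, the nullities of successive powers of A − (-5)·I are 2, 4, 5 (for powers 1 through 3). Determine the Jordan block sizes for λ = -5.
Block sizes for λ = -5: [3, 2]

From the dimensions of kernels of powers, the number of Jordan blocks of size at least j is d_j − d_{j−1} where d_j = dim ker(N^j) (with d_0 = 0). Computing the differences gives [2, 2, 1].
The number of blocks of size exactly k is (#blocks of size ≥ k) − (#blocks of size ≥ k + 1), so the partition is: 1 block(s) of size 2, 1 block(s) of size 3.
In nonincreasing order the block sizes are [3, 2].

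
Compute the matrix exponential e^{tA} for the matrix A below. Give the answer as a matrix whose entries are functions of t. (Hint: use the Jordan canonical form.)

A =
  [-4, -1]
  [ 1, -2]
e^{tA} =
  [-t*exp(-3*t) + exp(-3*t), -t*exp(-3*t)]
  [t*exp(-3*t), t*exp(-3*t) + exp(-3*t)]

Strategy: write A = P · J · P⁻¹ where J is a Jordan canonical form, so e^{tA} = P · e^{tJ} · P⁻¹, and e^{tJ} can be computed block-by-block.

A has Jordan form
J =
  [-3,  1]
  [ 0, -3]
(up to reordering of blocks).

Per-block formulas:
  For a 2×2 Jordan block J_2(-3): exp(t · J_2(-3)) = e^(-3t)·(I + t·N), where N is the 2×2 nilpotent shift.

After assembling e^{tJ} and conjugating by P, we get:

e^{tA} =
  [-t*exp(-3*t) + exp(-3*t), -t*exp(-3*t)]
  [t*exp(-3*t), t*exp(-3*t) + exp(-3*t)]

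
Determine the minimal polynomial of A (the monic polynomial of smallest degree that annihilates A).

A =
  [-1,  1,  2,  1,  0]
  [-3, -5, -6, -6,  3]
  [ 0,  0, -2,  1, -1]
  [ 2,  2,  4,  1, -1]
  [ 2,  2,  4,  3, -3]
x^2 + 4*x + 4

The characteristic polynomial is χ_A(x) = (x + 2)^5, so the eigenvalues are known. The minimal polynomial is
  m_A(x) = Π_λ (x − λ)^{k_λ}
where k_λ is the size of the *largest* Jordan block for λ (equivalently, the smallest k with (A − λI)^k v = 0 for every generalised eigenvector v of λ).

  λ = -2: largest Jordan block has size 2, contributing (x + 2)^2

So m_A(x) = (x + 2)^2 = x^2 + 4*x + 4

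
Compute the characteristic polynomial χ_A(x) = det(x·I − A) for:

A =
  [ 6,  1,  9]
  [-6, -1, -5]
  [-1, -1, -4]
x^3 - x^2 - 16*x - 20

Expanding det(x·I − A) (e.g. by cofactor expansion or by noting that A is similar to its Jordan form J, which has the same characteristic polynomial as A) gives
  χ_A(x) = x^3 - x^2 - 16*x - 20
which factors as (x - 5)*(x + 2)^2. The eigenvalues (with algebraic multiplicities) are λ = -2 with multiplicity 2, λ = 5 with multiplicity 1.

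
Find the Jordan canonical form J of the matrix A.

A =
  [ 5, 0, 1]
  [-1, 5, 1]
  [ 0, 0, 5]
J_3(5)

The characteristic polynomial is
  det(x·I − A) = x^3 - 15*x^2 + 75*x - 125 = (x - 5)^3

Eigenvalues and multiplicities (the geometric multiplicity of λ is n − rank(A − λI), which equals the number of Jordan blocks for λ):
  λ = 5: algebraic multiplicity = 3, geometric multiplicity = 1

Determining the block sizes for each eigenvalue:
  λ = 5: one block (gm = 1), so the single block has size am = 3 → block sizes [3]

Assembling the blocks gives a Jordan form
J =
  [5, 1, 0]
  [0, 5, 1]
  [0, 0, 5]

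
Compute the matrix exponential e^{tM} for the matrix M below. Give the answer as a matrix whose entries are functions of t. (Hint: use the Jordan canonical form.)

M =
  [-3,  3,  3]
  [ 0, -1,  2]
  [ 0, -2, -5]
e^{tM} =
  [exp(-3*t), 3*t*exp(-3*t), 3*t*exp(-3*t)]
  [0, 2*t*exp(-3*t) + exp(-3*t), 2*t*exp(-3*t)]
  [0, -2*t*exp(-3*t), -2*t*exp(-3*t) + exp(-3*t)]

Strategy: write M = P · J · P⁻¹ where J is a Jordan canonical form, so e^{tM} = P · e^{tJ} · P⁻¹, and e^{tJ} can be computed block-by-block.

M has Jordan form
J =
  [-3,  1,  0]
  [ 0, -3,  0]
  [ 0,  0, -3]
(up to reordering of blocks).

Per-block formulas:
  For a 1×1 block at λ = -3: exp(t · [-3]) = [e^(-3t)].
  For a 2×2 Jordan block J_2(-3): exp(t · J_2(-3)) = e^(-3t)·(I + t·N), where N is the 2×2 nilpotent shift.

After assembling e^{tJ} and conjugating by P, we get:

e^{tM} =
  [exp(-3*t), 3*t*exp(-3*t), 3*t*exp(-3*t)]
  [0, 2*t*exp(-3*t) + exp(-3*t), 2*t*exp(-3*t)]
  [0, -2*t*exp(-3*t), -2*t*exp(-3*t) + exp(-3*t)]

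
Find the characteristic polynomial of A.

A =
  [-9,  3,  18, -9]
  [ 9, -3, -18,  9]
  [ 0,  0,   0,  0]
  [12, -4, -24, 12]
x^4

Expanding det(x·I − A) (e.g. by cofactor expansion or by noting that A is similar to its Jordan form J, which has the same characteristic polynomial as A) gives
  χ_A(x) = x^4
which factors as x^4. The eigenvalues (with algebraic multiplicities) are λ = 0 with multiplicity 4.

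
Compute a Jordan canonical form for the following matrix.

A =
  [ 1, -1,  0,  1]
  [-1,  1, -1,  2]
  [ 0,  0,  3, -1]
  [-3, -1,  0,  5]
J_3(2) ⊕ J_1(4)

The characteristic polynomial is
  det(x·I − A) = x^4 - 10*x^3 + 36*x^2 - 56*x + 32 = (x - 4)*(x - 2)^3

Eigenvalues and multiplicities (the geometric multiplicity of λ is n − rank(A − λI), which equals the number of Jordan blocks for λ):
  λ = 2: algebraic multiplicity = 3, geometric multiplicity = 1
  λ = 4: algebraic multiplicity = 1, geometric multiplicity = 1

Determining the block sizes for each eigenvalue:
  λ = 2: one block (gm = 1), so the single block has size am = 3 → block sizes [3]
  λ = 4: one block (gm = 1), so the single block has size am = 1 → block sizes [1]

Assembling the blocks gives a Jordan form
J =
  [2, 1, 0, 0]
  [0, 2, 1, 0]
  [0, 0, 2, 0]
  [0, 0, 0, 4]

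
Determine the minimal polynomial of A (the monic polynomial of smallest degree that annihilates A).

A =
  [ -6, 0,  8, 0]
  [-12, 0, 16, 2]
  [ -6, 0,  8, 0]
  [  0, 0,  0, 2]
x^2 - 2*x

The characteristic polynomial is χ_A(x) = x^2*(x - 2)^2, so the eigenvalues are known. The minimal polynomial is
  m_A(x) = Π_λ (x − λ)^{k_λ}
where k_λ is the size of the *largest* Jordan block for λ (equivalently, the smallest k with (A − λI)^k v = 0 for every generalised eigenvector v of λ).

  λ = 0: largest Jordan block has size 1, contributing (x − 0)
  λ = 2: largest Jordan block has size 1, contributing (x − 2)

So m_A(x) = x*(x - 2) = x^2 - 2*x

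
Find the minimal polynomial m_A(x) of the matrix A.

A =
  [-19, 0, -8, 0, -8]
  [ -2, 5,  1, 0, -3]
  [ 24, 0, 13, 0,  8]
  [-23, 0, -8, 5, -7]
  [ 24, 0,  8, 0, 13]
x^3 - 7*x^2 - 5*x + 75

The characteristic polynomial is χ_A(x) = (x - 5)^4*(x + 3), so the eigenvalues are known. The minimal polynomial is
  m_A(x) = Π_λ (x − λ)^{k_λ}
where k_λ is the size of the *largest* Jordan block for λ (equivalently, the smallest k with (A − λI)^k v = 0 for every generalised eigenvector v of λ).

  λ = -3: largest Jordan block has size 1, contributing (x + 3)
  λ = 5: largest Jordan block has size 2, contributing (x − 5)^2

So m_A(x) = (x - 5)^2*(x + 3) = x^3 - 7*x^2 - 5*x + 75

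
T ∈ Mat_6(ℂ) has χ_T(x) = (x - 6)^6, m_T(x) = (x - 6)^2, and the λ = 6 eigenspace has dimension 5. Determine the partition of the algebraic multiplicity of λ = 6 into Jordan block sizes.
Block sizes for λ = 6: [2, 1, 1, 1, 1]

Step 1 — from the characteristic polynomial, algebraic multiplicity of λ = 6 is 6. From dim ker(T − (6)·I) = 5, there are exactly 5 Jordan blocks for λ = 6.
Step 2 — from the minimal polynomial, the factor (x − 6)^2 tells us the largest block for λ = 6 has size 2.
Step 3 — with total size 6, 5 blocks, and largest block 2, the block sizes (in nonincreasing order) are [2, 1, 1, 1, 1].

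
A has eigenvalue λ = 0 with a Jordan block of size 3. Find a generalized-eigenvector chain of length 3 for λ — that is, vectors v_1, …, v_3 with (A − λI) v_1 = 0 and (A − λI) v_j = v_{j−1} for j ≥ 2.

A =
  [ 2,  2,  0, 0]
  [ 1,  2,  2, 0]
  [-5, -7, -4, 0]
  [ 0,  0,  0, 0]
A Jordan chain for λ = 0 of length 3:
v_1 = (6, -6, 3, 0)ᵀ
v_2 = (2, 1, -5, 0)ᵀ
v_3 = (1, 0, 0, 0)ᵀ

Let N = A − (0)·I. We want v_3 with N^3 v_3 = 0 but N^2 v_3 ≠ 0; then v_{j-1} := N · v_j for j = 3, …, 2.

Pick v_3 = (1, 0, 0, 0)ᵀ.
Then v_2 = N · v_3 = (2, 1, -5, 0)ᵀ.
Then v_1 = N · v_2 = (6, -6, 3, 0)ᵀ.

Sanity check: (A − (0)·I) v_1 = (0, 0, 0, 0)ᵀ = 0. ✓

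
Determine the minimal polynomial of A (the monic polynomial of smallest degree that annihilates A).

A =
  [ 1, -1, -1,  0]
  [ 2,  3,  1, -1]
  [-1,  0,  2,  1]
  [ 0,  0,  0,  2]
x^3 - 6*x^2 + 12*x - 8

The characteristic polynomial is χ_A(x) = (x - 2)^4, so the eigenvalues are known. The minimal polynomial is
  m_A(x) = Π_λ (x − λ)^{k_λ}
where k_λ is the size of the *largest* Jordan block for λ (equivalently, the smallest k with (A − λI)^k v = 0 for every generalised eigenvector v of λ).

  λ = 2: largest Jordan block has size 3, contributing (x − 2)^3

So m_A(x) = (x - 2)^3 = x^3 - 6*x^2 + 12*x - 8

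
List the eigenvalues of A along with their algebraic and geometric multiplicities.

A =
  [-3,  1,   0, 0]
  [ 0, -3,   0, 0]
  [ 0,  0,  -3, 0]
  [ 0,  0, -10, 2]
λ = -3: alg = 3, geom = 2; λ = 2: alg = 1, geom = 1

Step 1 — factor the characteristic polynomial to read off the algebraic multiplicities:
  χ_A(x) = (x - 2)*(x + 3)^3

Step 2 — compute geometric multiplicities via the rank-nullity identity g(λ) = n − rank(A − λI):
  rank(A − (-3)·I) = 2, so dim ker(A − (-3)·I) = n − 2 = 2
  rank(A − (2)·I) = 3, so dim ker(A − (2)·I) = n − 3 = 1

Summary:
  λ = -3: algebraic multiplicity = 3, geometric multiplicity = 2
  λ = 2: algebraic multiplicity = 1, geometric multiplicity = 1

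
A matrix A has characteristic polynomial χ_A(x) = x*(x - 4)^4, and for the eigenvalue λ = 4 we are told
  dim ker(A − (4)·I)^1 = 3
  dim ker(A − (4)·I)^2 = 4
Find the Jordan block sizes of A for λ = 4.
Block sizes for λ = 4: [2, 1, 1]

From the dimensions of kernels of powers, the number of Jordan blocks of size at least j is d_j − d_{j−1} where d_j = dim ker(N^j) (with d_0 = 0). Computing the differences gives [3, 1].
The number of blocks of size exactly k is (#blocks of size ≥ k) − (#blocks of size ≥ k + 1), so the partition is: 2 block(s) of size 1, 1 block(s) of size 2.
In nonincreasing order the block sizes are [2, 1, 1].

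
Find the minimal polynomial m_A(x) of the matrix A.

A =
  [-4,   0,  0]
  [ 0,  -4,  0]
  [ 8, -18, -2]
x^2 + 6*x + 8

The characteristic polynomial is χ_A(x) = (x + 2)*(x + 4)^2, so the eigenvalues are known. The minimal polynomial is
  m_A(x) = Π_λ (x − λ)^{k_λ}
where k_λ is the size of the *largest* Jordan block for λ (equivalently, the smallest k with (A − λI)^k v = 0 for every generalised eigenvector v of λ).

  λ = -4: largest Jordan block has size 1, contributing (x + 4)
  λ = -2: largest Jordan block has size 1, contributing (x + 2)

So m_A(x) = (x + 2)*(x + 4) = x^2 + 6*x + 8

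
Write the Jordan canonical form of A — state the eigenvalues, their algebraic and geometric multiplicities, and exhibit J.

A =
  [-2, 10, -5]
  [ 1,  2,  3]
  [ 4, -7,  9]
J_3(3)

The characteristic polynomial is
  det(x·I − A) = x^3 - 9*x^2 + 27*x - 27 = (x - 3)^3

Eigenvalues and multiplicities (the geometric multiplicity of λ is n − rank(A − λI), which equals the number of Jordan blocks for λ):
  λ = 3: algebraic multiplicity = 3, geometric multiplicity = 1

Determining the block sizes for each eigenvalue:
  λ = 3: one block (gm = 1), so the single block has size am = 3 → block sizes [3]

Assembling the blocks gives a Jordan form
J =
  [3, 1, 0]
  [0, 3, 1]
  [0, 0, 3]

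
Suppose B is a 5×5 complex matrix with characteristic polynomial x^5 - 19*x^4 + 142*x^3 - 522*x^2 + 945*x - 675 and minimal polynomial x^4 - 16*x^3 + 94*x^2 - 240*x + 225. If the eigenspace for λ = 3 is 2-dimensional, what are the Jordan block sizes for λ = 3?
Block sizes for λ = 3: [2, 1]

Step 1 — from the characteristic polynomial, algebraic multiplicity of λ = 3 is 3. From dim ker(B − (3)·I) = 2, there are exactly 2 Jordan blocks for λ = 3.
Step 2 — from the minimal polynomial, the factor (x − 3)^2 tells us the largest block for λ = 3 has size 2.
Step 3 — with total size 3, 2 blocks, and largest block 2, the block sizes (in nonincreasing order) are [2, 1].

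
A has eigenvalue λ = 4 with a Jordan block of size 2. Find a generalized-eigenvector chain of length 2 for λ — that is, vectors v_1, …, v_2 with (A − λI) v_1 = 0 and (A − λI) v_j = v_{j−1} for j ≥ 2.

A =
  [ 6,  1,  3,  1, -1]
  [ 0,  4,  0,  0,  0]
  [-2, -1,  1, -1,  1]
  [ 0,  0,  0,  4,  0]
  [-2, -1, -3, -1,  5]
A Jordan chain for λ = 4 of length 2:
v_1 = (2, 0, -2, 0, -2)ᵀ
v_2 = (1, 0, 0, 0, 0)ᵀ

Let N = A − (4)·I. We want v_2 with N^2 v_2 = 0 but N^1 v_2 ≠ 0; then v_{j-1} := N · v_j for j = 2, …, 2.

Pick v_2 = (1, 0, 0, 0, 0)ᵀ.
Then v_1 = N · v_2 = (2, 0, -2, 0, -2)ᵀ.

Sanity check: (A − (4)·I) v_1 = (0, 0, 0, 0, 0)ᵀ = 0. ✓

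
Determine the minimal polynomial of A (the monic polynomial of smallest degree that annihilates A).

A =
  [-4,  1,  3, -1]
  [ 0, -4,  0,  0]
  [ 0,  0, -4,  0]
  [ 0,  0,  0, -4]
x^2 + 8*x + 16

The characteristic polynomial is χ_A(x) = (x + 4)^4, so the eigenvalues are known. The minimal polynomial is
  m_A(x) = Π_λ (x − λ)^{k_λ}
where k_λ is the size of the *largest* Jordan block for λ (equivalently, the smallest k with (A − λI)^k v = 0 for every generalised eigenvector v of λ).

  λ = -4: largest Jordan block has size 2, contributing (x + 4)^2

So m_A(x) = (x + 4)^2 = x^2 + 8*x + 16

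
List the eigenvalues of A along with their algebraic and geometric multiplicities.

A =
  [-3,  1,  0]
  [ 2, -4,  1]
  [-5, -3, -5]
λ = -4: alg = 3, geom = 1

Step 1 — factor the characteristic polynomial to read off the algebraic multiplicities:
  χ_A(x) = (x + 4)^3

Step 2 — compute geometric multiplicities via the rank-nullity identity g(λ) = n − rank(A − λI):
  rank(A − (-4)·I) = 2, so dim ker(A − (-4)·I) = n − 2 = 1

Summary:
  λ = -4: algebraic multiplicity = 3, geometric multiplicity = 1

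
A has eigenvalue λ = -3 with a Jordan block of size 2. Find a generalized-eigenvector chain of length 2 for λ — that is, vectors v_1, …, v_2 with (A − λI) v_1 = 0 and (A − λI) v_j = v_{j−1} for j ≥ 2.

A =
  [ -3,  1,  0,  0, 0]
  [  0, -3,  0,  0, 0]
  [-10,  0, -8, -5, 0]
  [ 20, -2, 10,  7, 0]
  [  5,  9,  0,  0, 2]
A Jordan chain for λ = -3 of length 2:
v_1 = (-1, 0, 0, 2, 1)ᵀ
v_2 = (2, -1, -4, 0, 0)ᵀ

Let N = A − (-3)·I. We want v_2 with N^2 v_2 = 0 but N^1 v_2 ≠ 0; then v_{j-1} := N · v_j for j = 2, …, 2.

Pick v_2 = (2, -1, -4, 0, 0)ᵀ.
Then v_1 = N · v_2 = (-1, 0, 0, 2, 1)ᵀ.

Sanity check: (A − (-3)·I) v_1 = (0, 0, 0, 0, 0)ᵀ = 0. ✓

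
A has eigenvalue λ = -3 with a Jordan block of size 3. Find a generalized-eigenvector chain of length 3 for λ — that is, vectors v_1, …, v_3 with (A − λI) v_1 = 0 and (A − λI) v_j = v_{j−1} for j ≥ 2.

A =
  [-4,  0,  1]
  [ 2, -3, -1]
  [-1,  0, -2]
A Jordan chain for λ = -3 of length 3:
v_1 = (0, -1, 0)ᵀ
v_2 = (-1, 2, -1)ᵀ
v_3 = (1, 0, 0)ᵀ

Let N = A − (-3)·I. We want v_3 with N^3 v_3 = 0 but N^2 v_3 ≠ 0; then v_{j-1} := N · v_j for j = 3, …, 2.

Pick v_3 = (1, 0, 0)ᵀ.
Then v_2 = N · v_3 = (-1, 2, -1)ᵀ.
Then v_1 = N · v_2 = (0, -1, 0)ᵀ.

Sanity check: (A − (-3)·I) v_1 = (0, 0, 0)ᵀ = 0. ✓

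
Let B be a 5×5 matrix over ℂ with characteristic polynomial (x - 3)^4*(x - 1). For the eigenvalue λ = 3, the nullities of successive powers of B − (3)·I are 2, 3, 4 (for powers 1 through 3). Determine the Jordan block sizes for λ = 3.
Block sizes for λ = 3: [3, 1]

From the dimensions of kernels of powers, the number of Jordan blocks of size at least j is d_j − d_{j−1} where d_j = dim ker(N^j) (with d_0 = 0). Computing the differences gives [2, 1, 1].
The number of blocks of size exactly k is (#blocks of size ≥ k) − (#blocks of size ≥ k + 1), so the partition is: 1 block(s) of size 1, 1 block(s) of size 3.
In nonincreasing order the block sizes are [3, 1].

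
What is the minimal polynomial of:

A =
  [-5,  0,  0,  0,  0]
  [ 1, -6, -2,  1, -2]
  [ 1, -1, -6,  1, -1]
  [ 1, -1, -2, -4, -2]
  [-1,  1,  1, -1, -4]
x^2 + 10*x + 25

The characteristic polynomial is χ_A(x) = (x + 5)^5, so the eigenvalues are known. The minimal polynomial is
  m_A(x) = Π_λ (x − λ)^{k_λ}
where k_λ is the size of the *largest* Jordan block for λ (equivalently, the smallest k with (A − λI)^k v = 0 for every generalised eigenvector v of λ).

  λ = -5: largest Jordan block has size 2, contributing (x + 5)^2

So m_A(x) = (x + 5)^2 = x^2 + 10*x + 25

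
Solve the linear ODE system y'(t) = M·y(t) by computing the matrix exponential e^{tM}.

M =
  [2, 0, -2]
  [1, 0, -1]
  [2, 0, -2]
e^{tM} =
  [2*t + 1, 0, -2*t]
  [t, 1, -t]
  [2*t, 0, 1 - 2*t]

Strategy: write M = P · J · P⁻¹ where J is a Jordan canonical form, so e^{tM} = P · e^{tJ} · P⁻¹, and e^{tJ} can be computed block-by-block.

M has Jordan form
J =
  [0, 1, 0]
  [0, 0, 0]
  [0, 0, 0]
(up to reordering of blocks).

Per-block formulas:
  For a 2×2 Jordan block J_2(0): exp(t · J_2(0)) = e^(0t)·(I + t·N), where N is the 2×2 nilpotent shift.
  For a 1×1 block at λ = 0: exp(t · [0]) = [e^(0t)].

After assembling e^{tJ} and conjugating by P, we get:

e^{tM} =
  [2*t + 1, 0, -2*t]
  [t, 1, -t]
  [2*t, 0, 1 - 2*t]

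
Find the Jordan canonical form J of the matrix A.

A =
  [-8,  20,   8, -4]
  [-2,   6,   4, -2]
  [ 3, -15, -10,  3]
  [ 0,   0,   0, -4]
J_2(-4) ⊕ J_1(-4) ⊕ J_1(-4)

The characteristic polynomial is
  det(x·I − A) = x^4 + 16*x^3 + 96*x^2 + 256*x + 256 = (x + 4)^4

Eigenvalues and multiplicities (the geometric multiplicity of λ is n − rank(A − λI), which equals the number of Jordan blocks for λ):
  λ = -4: algebraic multiplicity = 4, geometric multiplicity = 3

Determining the block sizes for each eigenvalue:
  λ = -4: 3 blocks summing to 4 forces exactly one block of size 2 and the rest size 1 → block sizes [2, 1, 1]

Assembling the blocks gives a Jordan form
J =
  [-4,  1,  0,  0]
  [ 0, -4,  0,  0]
  [ 0,  0, -4,  0]
  [ 0,  0,  0, -4]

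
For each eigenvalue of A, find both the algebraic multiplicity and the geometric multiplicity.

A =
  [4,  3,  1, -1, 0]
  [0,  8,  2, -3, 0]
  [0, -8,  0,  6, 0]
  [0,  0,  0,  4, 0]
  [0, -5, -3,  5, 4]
λ = 4: alg = 5, geom = 3

Step 1 — factor the characteristic polynomial to read off the algebraic multiplicities:
  χ_A(x) = (x - 4)^5

Step 2 — compute geometric multiplicities via the rank-nullity identity g(λ) = n − rank(A − λI):
  rank(A − (4)·I) = 2, so dim ker(A − (4)·I) = n − 2 = 3

Summary:
  λ = 4: algebraic multiplicity = 5, geometric multiplicity = 3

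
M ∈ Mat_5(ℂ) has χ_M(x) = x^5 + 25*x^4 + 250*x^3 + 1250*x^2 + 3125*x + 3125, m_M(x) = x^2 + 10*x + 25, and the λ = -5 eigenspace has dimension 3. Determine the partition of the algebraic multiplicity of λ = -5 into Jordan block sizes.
Block sizes for λ = -5: [2, 2, 1]

Step 1 — from the characteristic polynomial, algebraic multiplicity of λ = -5 is 5. From dim ker(M − (-5)·I) = 3, there are exactly 3 Jordan blocks for λ = -5.
Step 2 — from the minimal polynomial, the factor (x + 5)^2 tells us the largest block for λ = -5 has size 2.
Step 3 — with total size 5, 3 blocks, and largest block 2, the block sizes (in nonincreasing order) are [2, 2, 1].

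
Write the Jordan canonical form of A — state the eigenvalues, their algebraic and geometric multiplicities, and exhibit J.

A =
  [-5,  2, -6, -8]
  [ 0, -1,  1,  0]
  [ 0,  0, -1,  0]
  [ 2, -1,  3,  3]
J_3(-1) ⊕ J_1(-1)

The characteristic polynomial is
  det(x·I − A) = x^4 + 4*x^3 + 6*x^2 + 4*x + 1 = (x + 1)^4

Eigenvalues and multiplicities (the geometric multiplicity of λ is n − rank(A − λI), which equals the number of Jordan blocks for λ):
  λ = -1: algebraic multiplicity = 4, geometric multiplicity = 2

Determining the block sizes for each eigenvalue:
  λ = -1: with am = 4 and gm = 2, the partition is not yet determined (e.g. several partitions of 4 into 2 parts exist). Let N = A − (-1)·I. Computing rank(N^1) = 2, rank(N^2) = 1, rank(N^3) = 0; the number of blocks of size ≥ j is rank(N^{j−1}) − rank(N^j), giving [2, 1, 1]. So we have 1 block(s) of size 3, 1 block(s) of size 1 → block sizes [3, 1]

Assembling the blocks gives a Jordan form
J =
  [-1,  1,  0,  0]
  [ 0, -1,  1,  0]
  [ 0,  0, -1,  0]
  [ 0,  0,  0, -1]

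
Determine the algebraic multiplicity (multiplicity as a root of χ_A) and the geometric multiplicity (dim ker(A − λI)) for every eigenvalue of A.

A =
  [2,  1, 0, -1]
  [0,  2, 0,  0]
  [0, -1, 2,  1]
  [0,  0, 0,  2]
λ = 2: alg = 4, geom = 3

Step 1 — factor the characteristic polynomial to read off the algebraic multiplicities:
  χ_A(x) = (x - 2)^4

Step 2 — compute geometric multiplicities via the rank-nullity identity g(λ) = n − rank(A − λI):
  rank(A − (2)·I) = 1, so dim ker(A − (2)·I) = n − 1 = 3

Summary:
  λ = 2: algebraic multiplicity = 4, geometric multiplicity = 3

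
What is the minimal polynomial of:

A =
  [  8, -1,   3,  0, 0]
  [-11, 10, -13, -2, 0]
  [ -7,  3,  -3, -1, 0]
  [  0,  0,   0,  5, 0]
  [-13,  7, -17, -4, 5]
x^3 - 15*x^2 + 75*x - 125

The characteristic polynomial is χ_A(x) = (x - 5)^5, so the eigenvalues are known. The minimal polynomial is
  m_A(x) = Π_λ (x − λ)^{k_λ}
where k_λ is the size of the *largest* Jordan block for λ (equivalently, the smallest k with (A − λI)^k v = 0 for every generalised eigenvector v of λ).

  λ = 5: largest Jordan block has size 3, contributing (x − 5)^3

So m_A(x) = (x - 5)^3 = x^3 - 15*x^2 + 75*x - 125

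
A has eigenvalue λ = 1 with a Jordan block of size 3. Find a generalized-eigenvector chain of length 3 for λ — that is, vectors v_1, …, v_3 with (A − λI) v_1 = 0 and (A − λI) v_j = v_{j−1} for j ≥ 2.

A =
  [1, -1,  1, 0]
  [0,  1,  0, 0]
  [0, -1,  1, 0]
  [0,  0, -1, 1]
A Jordan chain for λ = 1 of length 3:
v_1 = (-1, 0, 0, 1)ᵀ
v_2 = (-1, 0, -1, 0)ᵀ
v_3 = (0, 1, 0, 0)ᵀ

Let N = A − (1)·I. We want v_3 with N^3 v_3 = 0 but N^2 v_3 ≠ 0; then v_{j-1} := N · v_j for j = 3, …, 2.

Pick v_3 = (0, 1, 0, 0)ᵀ.
Then v_2 = N · v_3 = (-1, 0, -1, 0)ᵀ.
Then v_1 = N · v_2 = (-1, 0, 0, 1)ᵀ.

Sanity check: (A − (1)·I) v_1 = (0, 0, 0, 0)ᵀ = 0. ✓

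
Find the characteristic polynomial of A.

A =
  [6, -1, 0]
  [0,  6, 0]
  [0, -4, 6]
x^3 - 18*x^2 + 108*x - 216

Expanding det(x·I − A) (e.g. by cofactor expansion or by noting that A is similar to its Jordan form J, which has the same characteristic polynomial as A) gives
  χ_A(x) = x^3 - 18*x^2 + 108*x - 216
which factors as (x - 6)^3. The eigenvalues (with algebraic multiplicities) are λ = 6 with multiplicity 3.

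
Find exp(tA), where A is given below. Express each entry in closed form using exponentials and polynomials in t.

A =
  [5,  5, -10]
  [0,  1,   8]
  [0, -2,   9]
e^{tA} =
  [exp(5*t), 5*t*exp(5*t), -10*t*exp(5*t)]
  [0, -4*t*exp(5*t) + exp(5*t), 8*t*exp(5*t)]
  [0, -2*t*exp(5*t), 4*t*exp(5*t) + exp(5*t)]

Strategy: write A = P · J · P⁻¹ where J is a Jordan canonical form, so e^{tA} = P · e^{tJ} · P⁻¹, and e^{tJ} can be computed block-by-block.

A has Jordan form
J =
  [5, 1, 0]
  [0, 5, 0]
  [0, 0, 5]
(up to reordering of blocks).

Per-block formulas:
  For a 1×1 block at λ = 5: exp(t · [5]) = [e^(5t)].
  For a 2×2 Jordan block J_2(5): exp(t · J_2(5)) = e^(5t)·(I + t·N), where N is the 2×2 nilpotent shift.

After assembling e^{tJ} and conjugating by P, we get:

e^{tA} =
  [exp(5*t), 5*t*exp(5*t), -10*t*exp(5*t)]
  [0, -4*t*exp(5*t) + exp(5*t), 8*t*exp(5*t)]
  [0, -2*t*exp(5*t), 4*t*exp(5*t) + exp(5*t)]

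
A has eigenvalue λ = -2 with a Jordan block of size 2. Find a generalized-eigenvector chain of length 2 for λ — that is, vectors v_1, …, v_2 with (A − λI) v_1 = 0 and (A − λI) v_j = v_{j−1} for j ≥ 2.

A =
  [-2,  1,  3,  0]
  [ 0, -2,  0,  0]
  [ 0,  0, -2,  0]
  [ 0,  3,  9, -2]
A Jordan chain for λ = -2 of length 2:
v_1 = (1, 0, 0, 3)ᵀ
v_2 = (0, 1, 0, 0)ᵀ

Let N = A − (-2)·I. We want v_2 with N^2 v_2 = 0 but N^1 v_2 ≠ 0; then v_{j-1} := N · v_j for j = 2, …, 2.

Pick v_2 = (0, 1, 0, 0)ᵀ.
Then v_1 = N · v_2 = (1, 0, 0, 3)ᵀ.

Sanity check: (A − (-2)·I) v_1 = (0, 0, 0, 0)ᵀ = 0. ✓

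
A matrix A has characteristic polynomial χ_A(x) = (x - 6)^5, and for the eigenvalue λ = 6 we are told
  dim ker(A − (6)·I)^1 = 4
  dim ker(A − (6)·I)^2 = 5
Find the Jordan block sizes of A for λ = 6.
Block sizes for λ = 6: [2, 1, 1, 1]

From the dimensions of kernels of powers, the number of Jordan blocks of size at least j is d_j − d_{j−1} where d_j = dim ker(N^j) (with d_0 = 0). Computing the differences gives [4, 1].
The number of blocks of size exactly k is (#blocks of size ≥ k) − (#blocks of size ≥ k + 1), so the partition is: 3 block(s) of size 1, 1 block(s) of size 2.
In nonincreasing order the block sizes are [2, 1, 1, 1].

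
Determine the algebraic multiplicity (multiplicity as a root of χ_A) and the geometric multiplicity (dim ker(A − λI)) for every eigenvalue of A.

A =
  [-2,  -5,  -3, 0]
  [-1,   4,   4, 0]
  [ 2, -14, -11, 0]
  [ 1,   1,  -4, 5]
λ = -3: alg = 3, geom = 1; λ = 5: alg = 1, geom = 1

Step 1 — factor the characteristic polynomial to read off the algebraic multiplicities:
  χ_A(x) = (x - 5)*(x + 3)^3

Step 2 — compute geometric multiplicities via the rank-nullity identity g(λ) = n − rank(A − λI):
  rank(A − (-3)·I) = 3, so dim ker(A − (-3)·I) = n − 3 = 1
  rank(A − (5)·I) = 3, so dim ker(A − (5)·I) = n − 3 = 1

Summary:
  λ = -3: algebraic multiplicity = 3, geometric multiplicity = 1
  λ = 5: algebraic multiplicity = 1, geometric multiplicity = 1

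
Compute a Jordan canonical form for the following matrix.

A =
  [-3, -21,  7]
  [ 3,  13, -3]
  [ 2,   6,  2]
J_2(4) ⊕ J_1(4)

The characteristic polynomial is
  det(x·I − A) = x^3 - 12*x^2 + 48*x - 64 = (x - 4)^3

Eigenvalues and multiplicities (the geometric multiplicity of λ is n − rank(A − λI), which equals the number of Jordan blocks for λ):
  λ = 4: algebraic multiplicity = 3, geometric multiplicity = 2

Determining the block sizes for each eigenvalue:
  λ = 4: 2 blocks summing to 3 forces exactly one block of size 2 and the rest size 1 → block sizes [2, 1]

Assembling the blocks gives a Jordan form
J =
  [4, 1, 0]
  [0, 4, 0]
  [0, 0, 4]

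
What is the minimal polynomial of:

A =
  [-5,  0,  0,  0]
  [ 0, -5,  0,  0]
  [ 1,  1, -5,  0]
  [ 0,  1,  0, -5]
x^2 + 10*x + 25

The characteristic polynomial is χ_A(x) = (x + 5)^4, so the eigenvalues are known. The minimal polynomial is
  m_A(x) = Π_λ (x − λ)^{k_λ}
where k_λ is the size of the *largest* Jordan block for λ (equivalently, the smallest k with (A − λI)^k v = 0 for every generalised eigenvector v of λ).

  λ = -5: largest Jordan block has size 2, contributing (x + 5)^2

So m_A(x) = (x + 5)^2 = x^2 + 10*x + 25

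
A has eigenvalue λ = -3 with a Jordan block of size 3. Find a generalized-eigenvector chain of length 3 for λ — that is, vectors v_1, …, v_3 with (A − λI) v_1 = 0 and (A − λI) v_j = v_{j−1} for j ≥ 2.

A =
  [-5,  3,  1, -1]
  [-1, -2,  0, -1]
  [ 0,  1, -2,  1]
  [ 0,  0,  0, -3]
A Jordan chain for λ = -3 of length 3:
v_1 = (1, 1, -1, 0)ᵀ
v_2 = (-2, -1, 0, 0)ᵀ
v_3 = (1, 0, 0, 0)ᵀ

Let N = A − (-3)·I. We want v_3 with N^3 v_3 = 0 but N^2 v_3 ≠ 0; then v_{j-1} := N · v_j for j = 3, …, 2.

Pick v_3 = (1, 0, 0, 0)ᵀ.
Then v_2 = N · v_3 = (-2, -1, 0, 0)ᵀ.
Then v_1 = N · v_2 = (1, 1, -1, 0)ᵀ.

Sanity check: (A − (-3)·I) v_1 = (0, 0, 0, 0)ᵀ = 0. ✓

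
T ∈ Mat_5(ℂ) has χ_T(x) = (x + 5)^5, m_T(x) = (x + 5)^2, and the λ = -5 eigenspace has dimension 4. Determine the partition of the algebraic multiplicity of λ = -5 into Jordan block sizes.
Block sizes for λ = -5: [2, 1, 1, 1]

Step 1 — from the characteristic polynomial, algebraic multiplicity of λ = -5 is 5. From dim ker(T − (-5)·I) = 4, there are exactly 4 Jordan blocks for λ = -5.
Step 2 — from the minimal polynomial, the factor (x + 5)^2 tells us the largest block for λ = -5 has size 2.
Step 3 — with total size 5, 4 blocks, and largest block 2, the block sizes (in nonincreasing order) are [2, 1, 1, 1].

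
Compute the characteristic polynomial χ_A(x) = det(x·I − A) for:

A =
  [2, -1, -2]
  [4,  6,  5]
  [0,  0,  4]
x^3 - 12*x^2 + 48*x - 64

Expanding det(x·I − A) (e.g. by cofactor expansion or by noting that A is similar to its Jordan form J, which has the same characteristic polynomial as A) gives
  χ_A(x) = x^3 - 12*x^2 + 48*x - 64
which factors as (x - 4)^3. The eigenvalues (with algebraic multiplicities) are λ = 4 with multiplicity 3.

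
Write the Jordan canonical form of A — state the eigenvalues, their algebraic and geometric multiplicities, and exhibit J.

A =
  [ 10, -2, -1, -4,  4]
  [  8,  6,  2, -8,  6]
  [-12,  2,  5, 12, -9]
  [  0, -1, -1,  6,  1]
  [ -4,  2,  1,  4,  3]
J_3(6) ⊕ J_2(6)

The characteristic polynomial is
  det(x·I − A) = x^5 - 30*x^4 + 360*x^3 - 2160*x^2 + 6480*x - 7776 = (x - 6)^5

Eigenvalues and multiplicities (the geometric multiplicity of λ is n − rank(A − λI), which equals the number of Jordan blocks for λ):
  λ = 6: algebraic multiplicity = 5, geometric multiplicity = 2

Determining the block sizes for each eigenvalue:
  λ = 6: with am = 5 and gm = 2, the partition is not yet determined (e.g. several partitions of 5 into 2 parts exist). Let N = A − (6)·I. Computing rank(N^1) = 3, rank(N^2) = 1, rank(N^3) = 0; the number of blocks of size ≥ j is rank(N^{j−1}) − rank(N^j), giving [2, 2, 1]. So we have 1 block(s) of size 3, 1 block(s) of size 2 → block sizes [3, 2]

Assembling the blocks gives a Jordan form
J =
  [6, 1, 0, 0, 0]
  [0, 6, 1, 0, 0]
  [0, 0, 6, 0, 0]
  [0, 0, 0, 6, 1]
  [0, 0, 0, 0, 6]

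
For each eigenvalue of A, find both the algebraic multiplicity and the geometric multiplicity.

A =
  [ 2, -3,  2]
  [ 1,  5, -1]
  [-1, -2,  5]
λ = 4: alg = 3, geom = 1

Step 1 — factor the characteristic polynomial to read off the algebraic multiplicities:
  χ_A(x) = (x - 4)^3

Step 2 — compute geometric multiplicities via the rank-nullity identity g(λ) = n − rank(A − λI):
  rank(A − (4)·I) = 2, so dim ker(A − (4)·I) = n − 2 = 1

Summary:
  λ = 4: algebraic multiplicity = 3, geometric multiplicity = 1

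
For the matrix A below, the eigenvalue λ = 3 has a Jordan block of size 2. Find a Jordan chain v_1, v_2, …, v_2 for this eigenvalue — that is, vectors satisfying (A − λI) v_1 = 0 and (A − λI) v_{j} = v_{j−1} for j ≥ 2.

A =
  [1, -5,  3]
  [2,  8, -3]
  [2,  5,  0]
A Jordan chain for λ = 3 of length 2:
v_1 = (-2, 2, 2)ᵀ
v_2 = (1, 0, 0)ᵀ

Let N = A − (3)·I. We want v_2 with N^2 v_2 = 0 but N^1 v_2 ≠ 0; then v_{j-1} := N · v_j for j = 2, …, 2.

Pick v_2 = (1, 0, 0)ᵀ.
Then v_1 = N · v_2 = (-2, 2, 2)ᵀ.

Sanity check: (A − (3)·I) v_1 = (0, 0, 0)ᵀ = 0. ✓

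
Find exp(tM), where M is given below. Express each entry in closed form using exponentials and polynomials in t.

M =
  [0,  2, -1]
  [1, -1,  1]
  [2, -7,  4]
e^{tM} =
  [t^2*exp(t)/2 - t*exp(t) + exp(t), t^2*exp(t)/2 + 2*t*exp(t), -t*exp(t)]
  [-t^2*exp(t)/2 + t*exp(t), -t^2*exp(t)/2 - 2*t*exp(t) + exp(t), t*exp(t)]
  [-3*t^2*exp(t)/2 + 2*t*exp(t), -3*t^2*exp(t)/2 - 7*t*exp(t), 3*t*exp(t) + exp(t)]

Strategy: write M = P · J · P⁻¹ where J is a Jordan canonical form, so e^{tM} = P · e^{tJ} · P⁻¹, and e^{tJ} can be computed block-by-block.

M has Jordan form
J =
  [1, 1, 0]
  [0, 1, 1]
  [0, 0, 1]
(up to reordering of blocks).

Per-block formulas:
  For a 3×3 Jordan block J_3(1): exp(t · J_3(1)) = e^(1t)·(I + t·N + (t^2/2)·N^2), where N is the 3×3 nilpotent shift.

After assembling e^{tJ} and conjugating by P, we get:

e^{tM} =
  [t^2*exp(t)/2 - t*exp(t) + exp(t), t^2*exp(t)/2 + 2*t*exp(t), -t*exp(t)]
  [-t^2*exp(t)/2 + t*exp(t), -t^2*exp(t)/2 - 2*t*exp(t) + exp(t), t*exp(t)]
  [-3*t^2*exp(t)/2 + 2*t*exp(t), -3*t^2*exp(t)/2 - 7*t*exp(t), 3*t*exp(t) + exp(t)]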